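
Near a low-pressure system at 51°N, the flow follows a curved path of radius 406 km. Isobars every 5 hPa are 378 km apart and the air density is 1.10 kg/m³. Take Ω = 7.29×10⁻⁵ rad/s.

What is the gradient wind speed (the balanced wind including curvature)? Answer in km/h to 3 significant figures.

32.0 km/h

Coriolis parameter at 51°N:
f = 2Ω sin φ = 2 × 7.29×10⁻⁵ × sin 51° = 1.13×10⁻⁴ s⁻¹
Pressure gradient: |∂P/∂n| = 500 Pa / 378000 m = 1.32×10⁻³ Pa/m
Geostrophic speed: V_g = |∂P/∂n|/(fρ) = 1.32×10⁻³/(1.13×10⁻⁴ × 1.10) = 10.6 m/s
Around a low, centrifugal force acts outward with Coriolis, so pressure-gradient force balances both:
(1/ρ)|∂P/∂n| = fV + V²/R  →  V² + fR·V − fR·V_g = 0
With fR = 1.13×10⁻⁴ × 406×10³ m = 46.0 m/s:
V = [−fR + √((fR)² + 4 fR V_g)]/2 = [−46.0 + √(46.0² + 4×46.0×10.6)]/2 = 8.89 m/s
Subgeostrophic (V < V_g = 10.6 m/s), as expected around a low.
Converting: 8.89 m/s × 3.6 = 32.0 km/h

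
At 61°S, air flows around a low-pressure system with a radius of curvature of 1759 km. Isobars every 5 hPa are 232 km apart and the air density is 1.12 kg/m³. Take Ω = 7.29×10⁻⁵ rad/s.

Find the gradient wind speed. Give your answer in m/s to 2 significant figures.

Coriolis parameter at 61°S:
f = 2Ω sin φ = 2 × 7.29×10⁻⁵ × sin 61° = 1.28×10⁻⁴ s⁻¹
Pressure gradient: |∂P/∂n| = 500 Pa / 232000 m = 2.16×10⁻³ Pa/m
Geostrophic speed: V_g = |∂P/∂n|/(fρ) = 2.16×10⁻³/(1.28×10⁻⁴ × 1.12) = 15.1 m/s
Around a low, centrifugal force acts outward with Coriolis, so pressure-gradient force balances both:
(1/ρ)|∂P/∂n| = fV + V²/R  →  V² + fR·V − fR·V_g = 0
With fR = 1.28×10⁻⁴ × 1759×10³ m = 224 m/s:
V = [−fR + √((fR)² + 4 fR V_g)]/2 = [−224 + √(224² + 4×224×15.1)]/2 = 14.2 m/s
Subgeostrophic (V < V_g = 15.1 m/s), as expected around a low.

14 m/s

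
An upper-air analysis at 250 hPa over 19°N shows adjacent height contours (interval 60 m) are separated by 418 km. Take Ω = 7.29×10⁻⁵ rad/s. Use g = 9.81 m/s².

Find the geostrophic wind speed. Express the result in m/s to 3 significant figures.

29.7 m/s

Coriolis parameter at 19°N:
f = 2Ω sin φ = 2 × 7.29×10⁻⁵ × sin 19° = 4.75×10⁻⁵ s⁻¹
Height gradient: |∂Z/∂n| = 60 m / 418000 m = 1.44×10⁻⁴
On a pressure surface, geostrophic balance gives V_g = (g/f)|∂Z/∂n|:
V_g = 9.81 × 1.44×10⁻⁴ / 4.75×10⁻⁵ = 29.7 m/s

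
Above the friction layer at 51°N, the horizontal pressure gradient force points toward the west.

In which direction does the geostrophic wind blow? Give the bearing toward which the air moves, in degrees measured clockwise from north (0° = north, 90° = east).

000°

The pressure-gradient force points toward the west (bearing 270°).
Geostrophic balance: in the Northern Hemisphere the Coriolis force deflects motion to the right, so the geostrophic wind blows 90° to the right of the pressure-gradient force (low pressure on the left).
Rotating 270° by 90° clockwise gives 000° — the wind blows toward the north.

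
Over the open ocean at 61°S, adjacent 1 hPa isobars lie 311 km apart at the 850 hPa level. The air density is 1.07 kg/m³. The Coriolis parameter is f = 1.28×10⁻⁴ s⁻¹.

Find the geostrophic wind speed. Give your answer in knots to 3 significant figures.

4.56 knots

Pressure gradient: |∂P/∂n| = 100 Pa / 311000 m = 3.22×10⁻⁴ Pa/m
Geostrophic balance (pressure-gradient force = Coriolis force):
V_g = (1/(fρ)) |∂P/∂n| = 3.22×10⁻⁴ / (1.28×10⁻⁴ × 1.07) = 2.35 m/s
Converting: 2.35 m/s × 1.944 = 4.56 knots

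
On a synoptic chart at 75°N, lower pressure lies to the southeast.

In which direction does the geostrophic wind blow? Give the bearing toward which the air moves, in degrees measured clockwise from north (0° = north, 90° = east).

225°

The pressure-gradient force points toward the southeast (bearing 135°).
Geostrophic balance: in the Northern Hemisphere the Coriolis force deflects motion to the right, so the geostrophic wind blows 90° to the right of the pressure-gradient force (low pressure on the left).
Rotating 135° by 90° clockwise gives 225° — the wind blows toward the southwest.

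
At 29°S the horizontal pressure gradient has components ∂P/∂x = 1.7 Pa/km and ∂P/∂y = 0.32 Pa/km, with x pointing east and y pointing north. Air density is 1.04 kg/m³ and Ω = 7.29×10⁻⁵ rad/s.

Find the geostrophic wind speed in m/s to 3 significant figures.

Coriolis parameter at 29°S:
f = 2Ω sin φ = 2 × 7.29×10⁻⁵ × sin 29° = 7.07×10⁻⁵ s⁻¹
In the Southern Hemisphere f is negative: f = −7.07×10⁻⁵ s⁻¹.
Component geostrophic relations (x east, y north):
u_g = −(1/(fρ)) ∂P/∂y,  v_g = (1/(fρ)) ∂P/∂x
u_g = −(0.32×10⁻³)/(−7.07×10⁻⁵ × 1.04) = 4.35 m/s;  v_g = (1.7×10⁻³)/(−7.07×10⁻⁵ × 1.04) = −23.1 m/s
|V_g| = √(u_g² + v_g²) = 23.5 m/s

23.5 m/s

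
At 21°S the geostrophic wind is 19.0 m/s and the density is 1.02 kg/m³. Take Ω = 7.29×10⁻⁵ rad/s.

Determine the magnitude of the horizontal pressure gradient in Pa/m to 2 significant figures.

Coriolis parameter at 21°S:
f = 2Ω sin φ = 2 × 7.29×10⁻⁵ × sin 21° = 5.23×10⁻⁵ s⁻¹
Geostrophic balance rearranged: |∂P/∂n| = f ρ V_g
|∂P/∂n| = 5.23×10⁻⁵ × 1.02 × 19.0 = 1.01×10⁻³ Pa/m

1.0×10⁻³ Pa/m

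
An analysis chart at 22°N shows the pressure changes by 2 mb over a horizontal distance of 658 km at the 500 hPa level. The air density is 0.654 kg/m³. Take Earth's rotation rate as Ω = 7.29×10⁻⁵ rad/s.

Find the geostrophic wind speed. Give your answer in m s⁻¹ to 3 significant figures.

Coriolis parameter at 22°N:
f = 2Ω sin φ = 2 × 7.29×10⁻⁵ × sin 22° = 5.46×10⁻⁵ s⁻¹
Pressure gradient: |∂P/∂n| = 200 Pa / 658000 m = 3.04×10⁻⁴ Pa/m
Geostrophic balance (pressure-gradient force = Coriolis force):
V_g = (1/(fρ)) |∂P/∂n| = 3.04×10⁻⁴ / (5.46×10⁻⁵ × 0.654) = 8.51 m/s

8.51 m s⁻¹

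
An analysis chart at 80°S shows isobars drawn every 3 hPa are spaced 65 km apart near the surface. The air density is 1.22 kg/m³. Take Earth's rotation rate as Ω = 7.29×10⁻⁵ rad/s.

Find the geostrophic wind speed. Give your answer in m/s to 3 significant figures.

Coriolis parameter at 80°S:
f = 2Ω sin φ = 2 × 7.29×10⁻⁵ × sin 80° = 1.44×10⁻⁴ s⁻¹
Pressure gradient: |∂P/∂n| = 300 Pa / 65000 m = 4.62×10⁻³ Pa/m
Geostrophic balance (pressure-gradient force = Coriolis force):
V_g = (1/(fρ)) |∂P/∂n| = 4.62×10⁻³ / (1.44×10⁻⁴ × 1.22) = 26.3 m/s

26.3 m/s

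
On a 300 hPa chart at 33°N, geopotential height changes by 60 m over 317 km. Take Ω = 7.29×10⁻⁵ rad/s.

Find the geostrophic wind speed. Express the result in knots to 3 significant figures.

45.5 knots

Coriolis parameter at 33°N:
f = 2Ω sin φ = 2 × 7.29×10⁻⁵ × sin 33° = 7.94×10⁻⁵ s⁻¹
Height gradient: |∂Z/∂n| = 60 m / 317000 m = 1.89×10⁻⁴
On a pressure surface, geostrophic balance gives V_g = (g/f)|∂Z/∂n|:
V_g = 9.81 × 1.89×10⁻⁴ / 7.94×10⁻⁵ = 23.4 m/s
Converting: 23.4 m/s × 1.944 = 45.5 knots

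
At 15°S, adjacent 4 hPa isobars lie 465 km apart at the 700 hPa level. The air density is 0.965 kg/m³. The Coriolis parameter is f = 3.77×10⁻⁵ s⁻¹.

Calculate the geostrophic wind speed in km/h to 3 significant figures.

85.1 km/h

Pressure gradient: |∂P/∂n| = 400 Pa / 465000 m = 8.60×10⁻⁴ Pa/m
Geostrophic balance (pressure-gradient force = Coriolis force):
V_g = (1/(fρ)) |∂P/∂n| = 8.60×10⁻⁴ / (3.77×10⁻⁵ × 0.965) = 23.6 m/s
Converting: 23.6 m/s × 3.6 = 85.1 km/h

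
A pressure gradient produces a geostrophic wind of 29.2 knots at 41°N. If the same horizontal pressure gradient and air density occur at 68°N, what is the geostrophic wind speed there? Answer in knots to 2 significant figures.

With the same pressure gradient and density, V_g ∝ 1/f ∝ 1/sin φ.
V₂ = V₁ · sin φ₁ / sin φ₂ = 29.2 × sin 41° / sin 68°
V₂ = 29.2 × 0.6561/0.9272 = 21 knots

21 knots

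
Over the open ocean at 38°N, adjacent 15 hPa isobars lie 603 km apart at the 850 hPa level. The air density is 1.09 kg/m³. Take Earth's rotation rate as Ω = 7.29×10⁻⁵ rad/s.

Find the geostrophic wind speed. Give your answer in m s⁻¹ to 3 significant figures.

Coriolis parameter at 38°N:
f = 2Ω sin φ = 2 × 7.29×10⁻⁵ × sin 38° = 8.98×10⁻⁵ s⁻¹
Pressure gradient: |∂P/∂n| = 1500 Pa / 603000 m = 2.49×10⁻³ Pa/m
Geostrophic balance (pressure-gradient force = Coriolis force):
V_g = (1/(fρ)) |∂P/∂n| = 2.49×10⁻³ / (8.98×10⁻⁵ × 1.09) = 25.4 m/s

25.4 m s⁻¹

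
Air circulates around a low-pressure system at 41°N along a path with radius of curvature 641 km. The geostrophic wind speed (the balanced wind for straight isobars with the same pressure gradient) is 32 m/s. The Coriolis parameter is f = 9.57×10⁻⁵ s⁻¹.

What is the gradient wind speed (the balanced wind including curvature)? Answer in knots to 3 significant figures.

45.1 knots

Around a low, centrifugal force acts outward with Coriolis, so pressure-gradient force balances both:
(1/ρ)|∂P/∂n| = fV + V²/R  →  V² + fR·V − fR·V_g = 0
With fR = 9.57×10⁻⁵ × 641×10³ m = 61.3 m/s:
V = [−fR + √((fR)² + 4 fR V_g)]/2 = [−61.3 + √(61.3² + 4×61.3×32)]/2 = 23.2 m/s
Subgeostrophic (V < V_g = 32 m/s), as expected around a low.
Converting: 23.2 m/s × 1.944 = 45.1 knots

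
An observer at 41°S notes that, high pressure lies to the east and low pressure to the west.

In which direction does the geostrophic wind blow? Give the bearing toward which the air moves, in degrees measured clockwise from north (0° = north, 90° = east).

The pressure-gradient force points toward the west (bearing 270°).
Geostrophic balance: in the Southern Hemisphere the Coriolis force deflects motion to the left, so the geostrophic wind blows 90° to the left of the pressure-gradient force (low pressure on the right).
Rotating 270° by 90° counterclockwise gives 180° — the wind blows toward the south.

180°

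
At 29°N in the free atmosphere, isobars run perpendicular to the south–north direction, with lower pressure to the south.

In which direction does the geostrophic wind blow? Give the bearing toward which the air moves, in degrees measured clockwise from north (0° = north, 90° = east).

The pressure-gradient force points toward the south (bearing 180°).
Geostrophic balance: in the Northern Hemisphere the Coriolis force deflects motion to the right, so the geostrophic wind blows 90° to the right of the pressure-gradient force (low pressure on the left).
Rotating 180° by 90° clockwise gives 270° — the wind blows toward the west.

270°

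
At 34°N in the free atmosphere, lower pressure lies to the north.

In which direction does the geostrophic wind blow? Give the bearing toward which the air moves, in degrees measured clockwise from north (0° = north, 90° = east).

090°

The pressure-gradient force points toward the north (bearing 000°).
Geostrophic balance: in the Northern Hemisphere the Coriolis force deflects motion to the right, so the geostrophic wind blows 90° to the right of the pressure-gradient force (low pressure on the left).
Rotating 000° by 90° clockwise gives 090° — the wind blows toward the east.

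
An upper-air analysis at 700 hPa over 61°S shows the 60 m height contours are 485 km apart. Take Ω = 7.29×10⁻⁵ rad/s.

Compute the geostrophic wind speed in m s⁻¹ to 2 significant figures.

9.5 m s⁻¹

Coriolis parameter at 61°S:
f = 2Ω sin φ = 2 × 7.29×10⁻⁵ × sin 61° = 1.28×10⁻⁴ s⁻¹
Height gradient: |∂Z/∂n| = 60 m / 485000 m = 1.24×10⁻⁴
On a pressure surface, geostrophic balance gives V_g = (g/f)|∂Z/∂n|:
V_g = 9.81 × 1.24×10⁻⁴ / 1.28×10⁻⁴ = 9.52 m/s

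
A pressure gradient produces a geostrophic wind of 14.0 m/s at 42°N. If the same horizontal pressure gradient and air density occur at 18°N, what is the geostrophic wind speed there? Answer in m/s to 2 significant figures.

30 m/s

With the same pressure gradient and density, V_g ∝ 1/f ∝ 1/sin φ.
V₂ = V₁ · sin φ₁ / sin φ₂ = 14.0 × sin 42° / sin 18°
V₂ = 14.0 × 0.6691/0.3090 = 30 m/s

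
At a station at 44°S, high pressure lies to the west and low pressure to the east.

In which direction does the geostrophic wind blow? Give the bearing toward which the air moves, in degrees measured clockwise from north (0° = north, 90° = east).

000°

The pressure-gradient force points toward the east (bearing 090°).
Geostrophic balance: in the Southern Hemisphere the Coriolis force deflects motion to the left, so the geostrophic wind blows 90° to the left of the pressure-gradient force (low pressure on the right).
Rotating 090° by 90° counterclockwise gives 000° — the wind blows toward the north.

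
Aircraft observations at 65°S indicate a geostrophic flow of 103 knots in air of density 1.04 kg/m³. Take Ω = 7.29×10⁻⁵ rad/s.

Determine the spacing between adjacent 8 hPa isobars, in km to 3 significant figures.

110 km

Coriolis parameter at 65°S:
f = 2Ω sin φ = 2 × 7.29×10⁻⁵ × sin 65° = 1.32×10⁻⁴ s⁻¹
Wind speed in SI: 103 knots = 53.0 m/s
Geostrophic balance rearranged: |∂P/∂n| = f ρ V_g
|∂P/∂n| = 1.32×10⁻⁴ × 1.04 × 53.0 = 7.28×10⁻³ Pa/m
Isobar spacing: Δn = ΔP/|∂P/∂n| = 800 Pa / 7.28×10⁻³ Pa/m = 109862 m ≈ 110 km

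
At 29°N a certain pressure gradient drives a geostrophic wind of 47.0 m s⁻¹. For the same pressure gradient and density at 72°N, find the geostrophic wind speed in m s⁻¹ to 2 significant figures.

24 m s⁻¹

With the same pressure gradient and density, V_g ∝ 1/f ∝ 1/sin φ.
V₂ = V₁ · sin φ₁ / sin φ₂ = 47.0 × sin 29° / sin 72°
V₂ = 47.0 × 0.4848/0.9511 = 24 m s⁻¹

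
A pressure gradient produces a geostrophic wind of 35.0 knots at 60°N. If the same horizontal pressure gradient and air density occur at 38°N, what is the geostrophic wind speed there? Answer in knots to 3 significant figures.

With the same pressure gradient and density, V_g ∝ 1/f ∝ 1/sin φ.
V₂ = V₁ · sin φ₁ / sin φ₂ = 35.0 × sin 60° / sin 38°
V₂ = 35.0 × 0.8660/0.6157 = 49.2 knots

49.2 knots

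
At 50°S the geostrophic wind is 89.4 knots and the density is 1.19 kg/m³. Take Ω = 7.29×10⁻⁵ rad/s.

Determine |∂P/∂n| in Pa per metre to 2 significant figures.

Coriolis parameter at 50°S:
f = 2Ω sin φ = 2 × 7.29×10⁻⁵ × sin 50° = 1.12×10⁻⁴ s⁻¹
Wind speed in SI: 89.4 knots = 46.0 m/s
Geostrophic balance rearranged: |∂P/∂n| = f ρ V_g
|∂P/∂n| = 1.12×10⁻⁴ × 1.19 × 46.0 = 6.11×10⁻³ Pa/m

6.1×10⁻³ Pa/m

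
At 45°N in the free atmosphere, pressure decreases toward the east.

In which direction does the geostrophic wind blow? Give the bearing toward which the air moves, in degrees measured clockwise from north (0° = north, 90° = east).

180°

The pressure-gradient force points toward the east (bearing 090°).
Geostrophic balance: in the Northern Hemisphere the Coriolis force deflects motion to the right, so the geostrophic wind blows 90° to the right of the pressure-gradient force (low pressure on the left).
Rotating 090° by 90° clockwise gives 180° — the wind blows toward the south.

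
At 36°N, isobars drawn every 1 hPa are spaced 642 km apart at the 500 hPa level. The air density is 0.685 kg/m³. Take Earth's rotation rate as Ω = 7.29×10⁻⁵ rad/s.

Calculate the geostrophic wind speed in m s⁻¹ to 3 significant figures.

Coriolis parameter at 36°N:
f = 2Ω sin φ = 2 × 7.29×10⁻⁵ × sin 36° = 8.57×10⁻⁵ s⁻¹
Pressure gradient: |∂P/∂n| = 100 Pa / 642000 m = 1.56×10⁻⁴ Pa/m
Geostrophic balance (pressure-gradient force = Coriolis force):
V_g = (1/(fρ)) |∂P/∂n| = 1.56×10⁻⁴ / (8.57×10⁻⁵ × 0.685) = 2.65 m/s

2.65 m s⁻¹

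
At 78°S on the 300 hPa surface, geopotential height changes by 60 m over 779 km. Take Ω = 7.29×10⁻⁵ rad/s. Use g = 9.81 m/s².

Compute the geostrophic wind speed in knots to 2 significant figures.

Coriolis parameter at 78°S:
f = 2Ω sin φ = 2 × 7.29×10⁻⁵ × sin 78° = 1.43×10⁻⁴ s⁻¹
Height gradient: |∂Z/∂n| = 60 m / 779000 m = 7.70×10⁻⁵
On a pressure surface, geostrophic balance gives V_g = (g/f)|∂Z/∂n|:
V_g = 9.81 × 7.70×10⁻⁵ / 1.43×10⁻⁴ = 5.30 m/s
Converting: 5.30 m/s × 1.944 = 10 knots

10 knots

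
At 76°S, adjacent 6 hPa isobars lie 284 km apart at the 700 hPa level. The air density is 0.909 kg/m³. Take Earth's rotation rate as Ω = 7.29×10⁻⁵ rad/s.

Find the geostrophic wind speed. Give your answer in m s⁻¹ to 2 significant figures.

Coriolis parameter at 76°S:
f = 2Ω sin φ = 2 × 7.29×10⁻⁵ × sin 76° = 1.41×10⁻⁴ s⁻¹
Pressure gradient: |∂P/∂n| = 600 Pa / 284000 m = 2.11×10⁻³ Pa/m
Geostrophic balance (pressure-gradient force = Coriolis force):
V_g = (1/(fρ)) |∂P/∂n| = 2.11×10⁻³ / (1.41×10⁻⁴ × 0.909) = 16.4 m/s

16 m s⁻¹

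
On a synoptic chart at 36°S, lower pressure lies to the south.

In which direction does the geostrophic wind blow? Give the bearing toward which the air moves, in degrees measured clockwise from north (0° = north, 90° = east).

The pressure-gradient force points toward the south (bearing 180°).
Geostrophic balance: in the Southern Hemisphere the Coriolis force deflects motion to the left, so the geostrophic wind blows 90° to the left of the pressure-gradient force (low pressure on the right).
Rotating 180° by 90° counterclockwise gives 090° — the wind blows toward the east.

090°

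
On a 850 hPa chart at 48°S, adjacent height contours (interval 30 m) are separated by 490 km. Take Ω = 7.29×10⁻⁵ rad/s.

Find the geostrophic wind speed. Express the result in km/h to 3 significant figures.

20.0 km/h

Coriolis parameter at 48°S:
f = 2Ω sin φ = 2 × 7.29×10⁻⁵ × sin 48° = 1.08×10⁻⁴ s⁻¹
Height gradient: |∂Z/∂n| = 30 m / 490000 m = 6.12×10⁻⁵
On a pressure surface, geostrophic balance gives V_g = (g/f)|∂Z/∂n|:
V_g = 9.81 × 6.12×10⁻⁵ / 1.08×10⁻⁴ = 5.54 m/s
Converting: 5.54 m/s × 3.6 = 20.0 km/h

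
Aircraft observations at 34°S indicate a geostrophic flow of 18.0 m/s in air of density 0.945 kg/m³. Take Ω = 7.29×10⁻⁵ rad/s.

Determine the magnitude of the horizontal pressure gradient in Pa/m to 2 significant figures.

1.4×10⁻³ Pa/m

Coriolis parameter at 34°S:
f = 2Ω sin φ = 2 × 7.29×10⁻⁵ × sin 34° = 8.15×10⁻⁵ s⁻¹
Geostrophic balance rearranged: |∂P/∂n| = f ρ V_g
|∂P/∂n| = 8.15×10⁻⁵ × 0.945 × 18.0 = 1.39×10⁻³ Pa/m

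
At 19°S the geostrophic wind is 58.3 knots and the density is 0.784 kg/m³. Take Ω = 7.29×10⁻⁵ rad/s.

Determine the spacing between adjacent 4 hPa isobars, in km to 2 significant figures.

360 km

Coriolis parameter at 19°S:
f = 2Ω sin φ = 2 × 7.29×10⁻⁵ × sin 19° = 4.75×10⁻⁵ s⁻¹
Wind speed in SI: 58.3 knots = 30.0 m/s
Geostrophic balance rearranged: |∂P/∂n| = f ρ V_g
|∂P/∂n| = 4.75×10⁻⁵ × 0.784 × 30.0 = 1.12×10⁻³ Pa/m
Isobar spacing: Δn = ΔP/|∂P/∂n| = 400 Pa / 1.12×10⁻³ Pa/m = 358375 m ≈ 360 km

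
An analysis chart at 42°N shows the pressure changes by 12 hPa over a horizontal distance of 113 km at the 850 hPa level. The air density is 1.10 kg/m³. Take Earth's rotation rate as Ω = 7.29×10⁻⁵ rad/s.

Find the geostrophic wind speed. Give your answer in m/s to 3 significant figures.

Coriolis parameter at 42°N:
f = 2Ω sin φ = 2 × 7.29×10⁻⁵ × sin 42° = 9.76×10⁻⁵ s⁻¹
Pressure gradient: |∂P/∂n| = 1200 Pa / 113000 m = 1.06×10⁻² Pa/m
Geostrophic balance (pressure-gradient force = Coriolis force):
V_g = (1/(fρ)) |∂P/∂n| = 1.06×10⁻² / (9.76×10⁻⁵ × 1.10) = 99.0 m/s

99.0 m/s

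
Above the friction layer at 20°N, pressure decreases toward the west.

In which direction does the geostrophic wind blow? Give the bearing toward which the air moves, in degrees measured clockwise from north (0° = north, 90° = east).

The pressure-gradient force points toward the west (bearing 270°).
Geostrophic balance: in the Northern Hemisphere the Coriolis force deflects motion to the right, so the geostrophic wind blows 90° to the right of the pressure-gradient force (low pressure on the left).
Rotating 270° by 90° clockwise gives 000° — the wind blows toward the north.

000°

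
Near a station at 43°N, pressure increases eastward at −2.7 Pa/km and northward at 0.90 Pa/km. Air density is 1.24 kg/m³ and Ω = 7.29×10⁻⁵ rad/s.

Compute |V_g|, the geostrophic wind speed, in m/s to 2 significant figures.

Coriolis parameter at 43°N:
f = 2Ω sin φ = 2 × 7.29×10⁻⁵ × sin 43° = 9.94×10⁻⁵ s⁻¹
Component geostrophic relations (x east, y north):
u_g = −(1/(fρ)) ∂P/∂y,  v_g = (1/(fρ)) ∂P/∂x
u_g = −(0.90×10⁻³)/(9.94×10⁻⁵ × 1.24) = −7.30 m/s;  v_g = (−2.7×10⁻³)/(9.94×10⁻⁵ × 1.24) = −21.9 m/s
|V_g| = √(u_g² + v_g²) = 23.1 m/s

23 m/s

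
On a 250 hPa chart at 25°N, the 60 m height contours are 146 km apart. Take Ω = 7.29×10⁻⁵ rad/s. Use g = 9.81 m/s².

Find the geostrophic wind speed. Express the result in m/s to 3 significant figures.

Coriolis parameter at 25°N:
f = 2Ω sin φ = 2 × 7.29×10⁻⁵ × sin 25° = 6.16×10⁻⁵ s⁻¹
Height gradient: |∂Z/∂n| = 60 m / 146000 m = 4.11×10⁻⁴
On a pressure surface, geostrophic balance gives V_g = (g/f)|∂Z/∂n|:
V_g = 9.81 × 4.11×10⁻⁴ / 6.16×10⁻⁵ = 65.4 m/s

65.4 m/s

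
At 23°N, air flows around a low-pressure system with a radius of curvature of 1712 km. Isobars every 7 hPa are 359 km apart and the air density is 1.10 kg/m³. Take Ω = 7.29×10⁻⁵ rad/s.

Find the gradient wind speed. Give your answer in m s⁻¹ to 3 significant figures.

Coriolis parameter at 23°N:
f = 2Ω sin φ = 2 × 7.29×10⁻⁵ × sin 23° = 5.70×10⁻⁵ s⁻¹
Pressure gradient: |∂P/∂n| = 700 Pa / 359000 m = 1.95×10⁻³ Pa/m
Geostrophic speed: V_g = |∂P/∂n|/(fρ) = 1.95×10⁻³/(5.70×10⁻⁵ × 1.10) = 31.1 m/s
Around a low, centrifugal force acts outward with Coriolis, so pressure-gradient force balances both:
(1/ρ)|∂P/∂n| = fV + V²/R  →  V² + fR·V − fR·V_g = 0
With fR = 5.70×10⁻⁵ × 1712×10³ m = 97.5 m/s:
V = [−fR + √((fR)² + 4 fR V_g)]/2 = [−97.5 + √(97.5² + 4×97.5×31.1)]/2 = 24.8 m/s
Subgeostrophic (V < V_g = 31.1 m/s), as expected around a low.

24.8 m s⁻¹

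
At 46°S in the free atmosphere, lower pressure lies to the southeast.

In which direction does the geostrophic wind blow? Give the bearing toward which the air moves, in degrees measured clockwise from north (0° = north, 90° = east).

The pressure-gradient force points toward the southeast (bearing 135°).
Geostrophic balance: in the Southern Hemisphere the Coriolis force deflects motion to the left, so the geostrophic wind blows 90° to the left of the pressure-gradient force (low pressure on the right).
Rotating 135° by 90° counterclockwise gives 045° — the wind blows toward the northeast.

045°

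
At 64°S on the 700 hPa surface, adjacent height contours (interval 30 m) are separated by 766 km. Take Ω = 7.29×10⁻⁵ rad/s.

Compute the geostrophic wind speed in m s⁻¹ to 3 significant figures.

2.93 m s⁻¹

Coriolis parameter at 64°S:
f = 2Ω sin φ = 2 × 7.29×10⁻⁵ × sin 64° = 1.31×10⁻⁴ s⁻¹
Height gradient: |∂Z/∂n| = 30 m / 766000 m = 3.92×10⁻⁵
On a pressure surface, geostrophic balance gives V_g = (g/f)|∂Z/∂n|:
V_g = 9.81 × 3.92×10⁻⁵ / 1.31×10⁻⁴ = 2.93 m/s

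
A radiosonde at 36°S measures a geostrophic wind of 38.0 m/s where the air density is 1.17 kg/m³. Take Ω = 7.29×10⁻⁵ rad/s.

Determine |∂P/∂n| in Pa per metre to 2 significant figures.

3.8×10⁻³ Pa/m

Coriolis parameter at 36°S:
f = 2Ω sin φ = 2 × 7.29×10⁻⁵ × sin 36° = 8.57×10⁻⁵ s⁻¹
Geostrophic balance rearranged: |∂P/∂n| = f ρ V_g
|∂P/∂n| = 8.57×10⁻⁵ × 1.17 × 38.0 = 3.81×10⁻³ Pa/m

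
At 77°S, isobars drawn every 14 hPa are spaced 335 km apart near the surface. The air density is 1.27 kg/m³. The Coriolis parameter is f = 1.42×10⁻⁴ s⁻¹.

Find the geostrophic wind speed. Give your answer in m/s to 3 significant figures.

23.2 m/s

Pressure gradient: |∂P/∂n| = 1400 Pa / 335000 m = 4.18×10⁻³ Pa/m
Geostrophic balance (pressure-gradient force = Coriolis force):
V_g = (1/(fρ)) |∂P/∂n| = 4.18×10⁻³ / (1.42×10⁻⁴ × 1.27) = 23.2 m/s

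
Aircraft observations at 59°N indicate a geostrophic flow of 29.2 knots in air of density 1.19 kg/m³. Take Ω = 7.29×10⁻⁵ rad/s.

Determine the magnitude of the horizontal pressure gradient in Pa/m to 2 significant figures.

Coriolis parameter at 59°N:
f = 2Ω sin φ = 2 × 7.29×10⁻⁵ × sin 59° = 1.25×10⁻⁴ s⁻¹
Wind speed in SI: 29.2 knots = 15.0 m/s
Geostrophic balance rearranged: |∂P/∂n| = f ρ V_g
|∂P/∂n| = 1.25×10⁻⁴ × 1.19 × 15.0 = 2.23×10⁻³ Pa/m

2.2×10⁻³ Pa/m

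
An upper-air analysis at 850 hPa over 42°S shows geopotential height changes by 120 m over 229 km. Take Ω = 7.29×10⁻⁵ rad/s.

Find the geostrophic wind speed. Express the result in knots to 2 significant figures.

100 knots

Coriolis parameter at 42°S:
f = 2Ω sin φ = 2 × 7.29×10⁻⁵ × sin 42° = 9.76×10⁻⁵ s⁻¹
Height gradient: |∂Z/∂n| = 120 m / 229000 m = 5.24×10⁻⁴
On a pressure surface, geostrophic balance gives V_g = (g/f)|∂Z/∂n|:
V_g = 9.81 × 5.24×10⁻⁴ / 9.76×10⁻⁵ = 52.7 m/s
Converting: 52.7 m/s × 1.944 = 100 knots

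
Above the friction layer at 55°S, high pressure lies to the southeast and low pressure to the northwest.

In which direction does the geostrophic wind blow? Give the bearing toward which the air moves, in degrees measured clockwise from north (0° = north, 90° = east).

The pressure-gradient force points toward the northwest (bearing 315°).
Geostrophic balance: in the Southern Hemisphere the Coriolis force deflects motion to the left, so the geostrophic wind blows 90° to the left of the pressure-gradient force (low pressure on the right).
Rotating 315° by 90° counterclockwise gives 225° — the wind blows toward the southwest.

225°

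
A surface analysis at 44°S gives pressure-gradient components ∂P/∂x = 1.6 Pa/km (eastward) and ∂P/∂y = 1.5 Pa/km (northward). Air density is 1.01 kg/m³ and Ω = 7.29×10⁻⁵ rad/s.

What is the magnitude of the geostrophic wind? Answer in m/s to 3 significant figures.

21.4 m/s

Coriolis parameter at 44°S:
f = 2Ω sin φ = 2 × 7.29×10⁻⁵ × sin 44° = 1.01×10⁻⁴ s⁻¹
In the Southern Hemisphere f is negative: f = −1.01×10⁻⁴ s⁻¹.
Component geostrophic relations (x east, y north):
u_g = −(1/(fρ)) ∂P/∂y,  v_g = (1/(fρ)) ∂P/∂x
u_g = −(1.5×10⁻³)/(−1.01×10⁻⁴ × 1.01) = 14.7 m/s;  v_g = (1.6×10⁻³)/(−1.01×10⁻⁴ × 1.01) = −15.6 m/s
|V_g| = √(u_g² + v_g²) = 21.4 m/s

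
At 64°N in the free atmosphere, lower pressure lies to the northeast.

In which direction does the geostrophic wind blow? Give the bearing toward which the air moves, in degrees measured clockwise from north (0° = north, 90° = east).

135°

The pressure-gradient force points toward the northeast (bearing 045°).
Geostrophic balance: in the Northern Hemisphere the Coriolis force deflects motion to the right, so the geostrophic wind blows 90° to the right of the pressure-gradient force (low pressure on the left).
Rotating 045° by 90° clockwise gives 135° — the wind blows toward the southeast.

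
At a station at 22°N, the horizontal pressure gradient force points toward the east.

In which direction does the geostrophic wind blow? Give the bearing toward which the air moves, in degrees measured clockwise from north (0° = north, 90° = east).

The pressure-gradient force points toward the east (bearing 090°).
Geostrophic balance: in the Northern Hemisphere the Coriolis force deflects motion to the right, so the geostrophic wind blows 90° to the right of the pressure-gradient force (low pressure on the left).
Rotating 090° by 90° clockwise gives 180° — the wind blows toward the south.

180°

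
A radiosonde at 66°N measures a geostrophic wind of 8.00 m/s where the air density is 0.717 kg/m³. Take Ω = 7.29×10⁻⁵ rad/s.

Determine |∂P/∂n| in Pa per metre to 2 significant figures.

7.6×10⁻⁴ Pa/m

Coriolis parameter at 66°N:
f = 2Ω sin φ = 2 × 7.29×10⁻⁵ × sin 66° = 1.33×10⁻⁴ s⁻¹
Geostrophic balance rearranged: |∂P/∂n| = f ρ V_g
|∂P/∂n| = 1.33×10⁻⁴ × 0.717 × 8.00 = 7.64×10⁻⁴ Pa/m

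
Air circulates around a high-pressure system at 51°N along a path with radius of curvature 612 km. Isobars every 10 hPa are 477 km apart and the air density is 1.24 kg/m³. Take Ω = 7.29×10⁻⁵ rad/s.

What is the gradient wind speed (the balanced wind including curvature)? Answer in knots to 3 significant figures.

Coriolis parameter at 51°N:
f = 2Ω sin φ = 2 × 7.29×10⁻⁵ × sin 51° = 1.13×10⁻⁴ s⁻¹
Pressure gradient: |∂P/∂n| = 1000 Pa / 477000 m = 2.10×10⁻³ Pa/m
Geostrophic speed: V_g = |∂P/∂n|/(fρ) = 2.10×10⁻³/(1.13×10⁻⁴ × 1.24) = 14.9 m/s
Around a high, pressure-gradient force acts outward with centrifugal, so Coriolis balances both:
fV = (1/ρ)|∂P/∂n| + V²/R  →  V² − fR·V + fR·V_g = 0
With fR = 1.13×10⁻⁴ × 612×10³ m = 69.3 m/s:
V = [fR − √((fR)² − 4 fR V_g)]/2 = [69.3 − √(69.3² − 4×69.3×14.9)]/2 = 21.7 m/s
Supergeostrophic (V > V_g = 14.9 m/s), as expected around a high.
Converting: 21.7 m/s × 1.944 = 42.2 knots

42.2 knots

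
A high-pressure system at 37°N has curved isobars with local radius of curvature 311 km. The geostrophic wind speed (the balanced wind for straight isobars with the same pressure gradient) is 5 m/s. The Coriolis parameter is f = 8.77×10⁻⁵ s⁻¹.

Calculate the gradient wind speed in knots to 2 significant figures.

Around a high, pressure-gradient force acts outward with centrifugal, so Coriolis balances both:
fV = (1/ρ)|∂P/∂n| + V²/R  →  V² − fR·V + fR·V_g = 0
With fR = 8.77×10⁻⁵ × 311×10³ m = 27.3 m/s:
V = [fR − √((fR)² − 4 fR V_g)]/2 = [27.3 − √(27.3² − 4×27.3×5)]/2 = 6.59 m/s
Supergeostrophic (V > V_g = 5 m/s), as expected around a high.
Converting: 6.59 m/s × 1.944 = 13 knots

13 knots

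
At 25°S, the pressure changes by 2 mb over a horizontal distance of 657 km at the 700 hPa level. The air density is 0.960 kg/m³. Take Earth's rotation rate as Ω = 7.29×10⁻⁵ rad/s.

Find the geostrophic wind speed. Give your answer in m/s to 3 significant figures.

5.15 m/s

Coriolis parameter at 25°S:
f = 2Ω sin φ = 2 × 7.29×10⁻⁵ × sin 25° = 6.16×10⁻⁵ s⁻¹
Pressure gradient: |∂P/∂n| = 200 Pa / 657000 m = 3.04×10⁻⁴ Pa/m
Geostrophic balance (pressure-gradient force = Coriolis force):
V_g = (1/(fρ)) |∂P/∂n| = 3.04×10⁻⁴ / (6.16×10⁻⁵ × 0.960) = 5.15 m/s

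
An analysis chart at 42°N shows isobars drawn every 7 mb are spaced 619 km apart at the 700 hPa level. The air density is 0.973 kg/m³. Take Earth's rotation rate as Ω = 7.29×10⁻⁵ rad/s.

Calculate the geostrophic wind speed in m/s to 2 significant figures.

12 m/s

Coriolis parameter at 42°N:
f = 2Ω sin φ = 2 × 7.29×10⁻⁵ × sin 42° = 9.76×10⁻⁵ s⁻¹
Pressure gradient: |∂P/∂n| = 700 Pa / 619000 m = 1.13×10⁻³ Pa/m
Geostrophic balance (pressure-gradient force = Coriolis force):
V_g = (1/(fρ)) |∂P/∂n| = 1.13×10⁻³ / (9.76×10⁻⁵ × 0.973) = 11.9 m/s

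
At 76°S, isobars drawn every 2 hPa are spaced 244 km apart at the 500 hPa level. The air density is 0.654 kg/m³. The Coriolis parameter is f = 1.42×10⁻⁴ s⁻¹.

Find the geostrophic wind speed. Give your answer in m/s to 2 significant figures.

Pressure gradient: |∂P/∂n| = 200 Pa / 244000 m = 8.20×10⁻⁴ Pa/m
Geostrophic balance (pressure-gradient force = Coriolis force):
V_g = (1/(fρ)) |∂P/∂n| = 8.20×10⁻⁴ / (1.42×10⁻⁴ × 0.654) = 8.83 m/s

8.8 m/s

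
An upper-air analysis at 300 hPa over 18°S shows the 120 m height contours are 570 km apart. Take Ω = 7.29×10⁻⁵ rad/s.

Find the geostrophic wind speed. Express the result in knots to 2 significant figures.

Coriolis parameter at 18°S:
f = 2Ω sin φ = 2 × 7.29×10⁻⁵ × sin 18° = 4.51×10⁻⁵ s⁻¹
Height gradient: |∂Z/∂n| = 120 m / 570000 m = 2.11×10⁻⁴
On a pressure surface, geostrophic balance gives V_g = (g/f)|∂Z/∂n|:
V_g = 9.81 × 2.11×10⁻⁴ / 4.51×10⁻⁵ = 45.8 m/s
Converting: 45.8 m/s × 1.944 = 89 knots

89 knots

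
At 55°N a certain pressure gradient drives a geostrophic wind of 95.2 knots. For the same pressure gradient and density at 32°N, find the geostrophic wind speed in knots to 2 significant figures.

150 knots

With the same pressure gradient and density, V_g ∝ 1/f ∝ 1/sin φ.
V₂ = V₁ · sin φ₁ / sin φ₂ = 95.2 × sin 55° / sin 32°
V₂ = 95.2 × 0.8192/0.5299 = 150 knots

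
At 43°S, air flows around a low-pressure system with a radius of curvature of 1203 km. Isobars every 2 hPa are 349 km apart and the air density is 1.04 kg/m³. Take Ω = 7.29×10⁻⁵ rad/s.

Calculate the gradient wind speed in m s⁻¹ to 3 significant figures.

Coriolis parameter at 43°S:
f = 2Ω sin φ = 2 × 7.29×10⁻⁵ × sin 43° = 9.94×10⁻⁵ s⁻¹
Pressure gradient: |∂P/∂n| = 200 Pa / 349000 m = 5.73×10⁻⁴ Pa/m
Geostrophic speed: V_g = |∂P/∂n|/(fρ) = 5.73×10⁻⁴/(9.94×10⁻⁵ × 1.04) = 5.54 m/s
Around a low, centrifugal force acts outward with Coriolis, so pressure-gradient force balances both:
(1/ρ)|∂P/∂n| = fV + V²/R  →  V² + fR·V − fR·V_g = 0
With fR = 9.94×10⁻⁵ × 1203×10³ m = 120 m/s:
V = [−fR + √((fR)² + 4 fR V_g)]/2 = [−120 + √(120² + 4×120×5.54)]/2 = 5.31 m/s
Subgeostrophic (V < V_g = 5.54 m/s), as expected around a low.

5.31 m s⁻¹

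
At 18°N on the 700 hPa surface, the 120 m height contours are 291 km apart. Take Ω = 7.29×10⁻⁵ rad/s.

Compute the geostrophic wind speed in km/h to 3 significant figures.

Coriolis parameter at 18°N:
f = 2Ω sin φ = 2 × 7.29×10⁻⁵ × sin 18° = 4.51×10⁻⁵ s⁻¹
Height gradient: |∂Z/∂n| = 120 m / 291000 m = 4.12×10⁻⁴
On a pressure surface, geostrophic balance gives V_g = (g/f)|∂Z/∂n|:
V_g = 9.81 × 4.12×10⁻⁴ / 4.51×10⁻⁵ = 89.8 m/s
Converting: 89.8 m/s × 3.6 = 323 km/h

323 km/h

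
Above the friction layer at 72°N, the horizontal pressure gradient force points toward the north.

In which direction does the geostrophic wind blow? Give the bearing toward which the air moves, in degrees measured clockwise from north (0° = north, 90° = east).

The pressure-gradient force points toward the north (bearing 000°).
Geostrophic balance: in the Northern Hemisphere the Coriolis force deflects motion to the right, so the geostrophic wind blows 90° to the right of the pressure-gradient force (low pressure on the left).
Rotating 000° by 90° clockwise gives 090° — the wind blows toward the east.

090°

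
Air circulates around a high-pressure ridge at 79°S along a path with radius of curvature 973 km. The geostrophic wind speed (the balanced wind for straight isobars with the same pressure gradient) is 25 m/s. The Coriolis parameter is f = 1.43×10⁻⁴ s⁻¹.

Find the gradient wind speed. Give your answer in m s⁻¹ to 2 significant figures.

Around a high, pressure-gradient force acts outward with centrifugal, so Coriolis balances both:
fV = (1/ρ)|∂P/∂n| + V²/R  →  V² − fR·V + fR·V_g = 0
With fR = 1.43×10⁻⁴ × 973×10³ m = 139 m/s:
V = [fR − √((fR)² − 4 fR V_g)]/2 = [139 − √(139² − 4×139×25)]/2 = 32.7 m/s
Supergeostrophic (V > V_g = 25 m/s), as expected around a high.

33 m s⁻¹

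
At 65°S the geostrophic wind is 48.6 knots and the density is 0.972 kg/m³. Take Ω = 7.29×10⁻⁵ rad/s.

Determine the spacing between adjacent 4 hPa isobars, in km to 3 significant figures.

Coriolis parameter at 65°S:
f = 2Ω sin φ = 2 × 7.29×10⁻⁵ × sin 65° = 1.32×10⁻⁴ s⁻¹
Wind speed in SI: 48.6 knots = 25.0 m/s
Geostrophic balance rearranged: |∂P/∂n| = f ρ V_g
|∂P/∂n| = 1.32×10⁻⁴ × 0.972 × 25.0 = 3.21×10⁻³ Pa/m
Isobar spacing: Δn = ΔP/|∂P/∂n| = 400 Pa / 3.21×10⁻³ Pa/m = 124562 m ≈ 125 km

125 km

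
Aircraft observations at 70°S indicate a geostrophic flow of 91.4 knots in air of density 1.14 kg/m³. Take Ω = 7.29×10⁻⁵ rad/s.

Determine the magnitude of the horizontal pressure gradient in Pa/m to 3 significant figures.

7.34×10⁻³ Pa/m

Coriolis parameter at 70°S:
f = 2Ω sin φ = 2 × 7.29×10⁻⁵ × sin 70° = 1.37×10⁻⁴ s⁻¹
Wind speed in SI: 91.4 knots = 47.0 m/s
Geostrophic balance rearranged: |∂P/∂n| = f ρ V_g
|∂P/∂n| = 1.37×10⁻⁴ × 1.14 × 47.0 = 7.34×10⁻³ Pa/m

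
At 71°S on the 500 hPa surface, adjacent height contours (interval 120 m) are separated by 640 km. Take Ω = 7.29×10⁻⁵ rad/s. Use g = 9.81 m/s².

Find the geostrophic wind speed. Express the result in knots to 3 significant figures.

25.9 knots

Coriolis parameter at 71°S:
f = 2Ω sin φ = 2 × 7.29×10⁻⁵ × sin 71° = 1.38×10⁻⁴ s⁻¹
Height gradient: |∂Z/∂n| = 120 m / 640000 m = 1.88×10⁻⁴
On a pressure surface, geostrophic balance gives V_g = (g/f)|∂Z/∂n|:
V_g = 9.81 × 1.88×10⁻⁴ / 1.38×10⁻⁴ = 13.3 m/s
Converting: 13.3 m/s × 1.944 = 25.9 knots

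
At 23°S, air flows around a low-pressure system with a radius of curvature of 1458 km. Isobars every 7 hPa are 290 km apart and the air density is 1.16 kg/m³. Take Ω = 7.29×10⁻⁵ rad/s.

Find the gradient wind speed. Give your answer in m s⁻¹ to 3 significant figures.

27.5 m s⁻¹

Coriolis parameter at 23°S:
f = 2Ω sin φ = 2 × 7.29×10⁻⁵ × sin 23° = 5.70×10⁻⁵ s⁻¹
Pressure gradient: |∂P/∂n| = 700 Pa / 290000 m = 2.41×10⁻³ Pa/m
Geostrophic speed: V_g = |∂P/∂n|/(fρ) = 2.41×10⁻³/(5.70×10⁻⁵ × 1.16) = 36.5 m/s
Around a low, centrifugal force acts outward with Coriolis, so pressure-gradient force balances both:
(1/ρ)|∂P/∂n| = fV + V²/R  →  V² + fR·V − fR·V_g = 0
With fR = 5.70×10⁻⁵ × 1458×10³ m = 83.1 m/s:
V = [−fR + √((fR)² + 4 fR V_g)]/2 = [−83.1 + √(83.1² + 4×83.1×36.5)]/2 = 27.5 m/s
Subgeostrophic (V < V_g = 36.5 m/s), as expected around a low.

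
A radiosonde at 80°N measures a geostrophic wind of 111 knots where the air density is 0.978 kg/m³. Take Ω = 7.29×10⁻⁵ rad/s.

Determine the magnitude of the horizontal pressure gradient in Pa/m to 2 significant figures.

Coriolis parameter at 80°N:
f = 2Ω sin φ = 2 × 7.29×10⁻⁵ × sin 80° = 1.44×10⁻⁴ s⁻¹
Wind speed in SI: 111 knots = 57.1 m/s
Geostrophic balance rearranged: |∂P/∂n| = f ρ V_g
|∂P/∂n| = 1.44×10⁻⁴ × 0.978 × 57.1 = 8.02×10⁻³ Pa/m

8.0×10⁻³ Pa/m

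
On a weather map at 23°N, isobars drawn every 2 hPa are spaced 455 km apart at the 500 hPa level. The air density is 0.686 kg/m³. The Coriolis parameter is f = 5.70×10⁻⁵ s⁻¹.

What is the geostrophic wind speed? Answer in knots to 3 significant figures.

21.9 knots

Pressure gradient: |∂P/∂n| = 200 Pa / 455000 m = 4.40×10⁻⁴ Pa/m
Geostrophic balance (pressure-gradient force = Coriolis force):
V_g = (1/(fρ)) |∂P/∂n| = 4.40×10⁻⁴ / (5.70×10⁻⁵ × 0.686) = 11.2 m/s
Converting: 11.2 m/s × 1.944 = 21.9 knots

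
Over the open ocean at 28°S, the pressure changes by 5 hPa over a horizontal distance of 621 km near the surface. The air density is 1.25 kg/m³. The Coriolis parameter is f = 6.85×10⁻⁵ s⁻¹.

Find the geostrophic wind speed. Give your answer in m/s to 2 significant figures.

9.4 m/s

Pressure gradient: |∂P/∂n| = 500 Pa / 621000 m = 8.05×10⁻⁴ Pa/m
Geostrophic balance (pressure-gradient force = Coriolis force):
V_g = (1/(fρ)) |∂P/∂n| = 8.05×10⁻⁴ / (6.85×10⁻⁵ × 1.25) = 9.40 m/s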